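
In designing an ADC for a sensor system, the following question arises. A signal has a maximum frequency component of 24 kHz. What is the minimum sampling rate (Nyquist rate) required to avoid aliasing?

By the Nyquist-Shannon sampling theorem,
the minimum sampling rate (Nyquist rate) must be at least 2 * f_max.
Nyquist rate = 2 * 24 kHz = 48 kHz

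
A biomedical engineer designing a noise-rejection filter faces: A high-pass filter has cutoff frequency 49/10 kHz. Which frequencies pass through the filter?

A high-pass filter passes all frequencies above the cutoff frequency 49/10 kHz and attenuates lower frequencies.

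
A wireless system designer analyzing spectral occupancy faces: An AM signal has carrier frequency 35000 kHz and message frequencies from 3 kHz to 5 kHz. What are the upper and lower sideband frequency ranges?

Upper sideband (USB) = fc + [fm_low, fm_high] = 35000 + [3, 5] = [35003, 35005] kHz
Lower sideband (LSB) = fc - [fm_high, fm_low] = 35000 - [5, 3] = [34995, 34997] kHz
Total occupied spectrum: 34995 kHz to 35005 kHz (plus carrier at 35000 kHz)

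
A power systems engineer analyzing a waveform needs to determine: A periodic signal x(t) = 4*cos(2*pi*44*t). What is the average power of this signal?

Average power of A*cos(wt) is A^2/2.
P = 4^2 / 2 = 16/2 = 8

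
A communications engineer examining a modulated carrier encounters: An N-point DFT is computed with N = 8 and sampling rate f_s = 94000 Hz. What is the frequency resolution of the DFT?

DFT frequency resolution = f_s / N
= 94000 / 8 = 11750 Hz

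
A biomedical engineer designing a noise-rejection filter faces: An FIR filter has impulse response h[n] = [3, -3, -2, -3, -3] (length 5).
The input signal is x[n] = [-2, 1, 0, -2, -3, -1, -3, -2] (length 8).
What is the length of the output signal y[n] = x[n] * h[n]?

For linear convolution, the output length is:
len(y) = len(x) + len(h) - 1 = 8 + 5 - 1 = 12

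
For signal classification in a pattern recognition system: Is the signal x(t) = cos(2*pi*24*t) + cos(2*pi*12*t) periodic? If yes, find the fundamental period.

f1 = 24 Hz, f2 = 12 Hz
Period T1 = 1/24, T2 = 1/12
Ratio T1/T2 = 12/24, which is rational.
The signal is periodic with fundamental period T = 1/GCD(24,12) = 1/12 s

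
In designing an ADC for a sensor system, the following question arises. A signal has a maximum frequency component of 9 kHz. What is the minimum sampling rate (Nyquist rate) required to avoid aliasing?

By the Nyquist-Shannon sampling theorem,
the minimum sampling rate (Nyquist rate) must be at least 2 * f_max.
Nyquist rate = 2 * 9 kHz = 18 kHz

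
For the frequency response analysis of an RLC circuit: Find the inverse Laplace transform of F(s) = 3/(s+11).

Standard pair: k/(s+a) <-> k*e^(-at)*u(t)
With k=3, a=11: f(t) = 3*e^(-11t)*u(t)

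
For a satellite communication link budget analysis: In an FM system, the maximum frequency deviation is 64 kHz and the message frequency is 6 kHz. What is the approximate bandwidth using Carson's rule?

Carson's rule: BW = 2*(delta_f + f_m)
= 2*(64 + 6) kHz = 140 kHz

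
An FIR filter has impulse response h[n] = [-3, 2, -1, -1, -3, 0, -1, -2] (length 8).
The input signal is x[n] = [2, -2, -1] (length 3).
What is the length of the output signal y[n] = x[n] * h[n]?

For linear convolution, the output length is:
len(y) = len(x) + len(h) - 1 = 3 + 8 - 1 = 10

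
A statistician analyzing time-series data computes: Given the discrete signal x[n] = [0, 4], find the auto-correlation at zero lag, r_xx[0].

The auto-correlation at zero lag r_xx[0] equals the signal energy.
r_xx[0] = sum of x[n]^2 = 0^2 + 4^2
= 0 + 16 = 16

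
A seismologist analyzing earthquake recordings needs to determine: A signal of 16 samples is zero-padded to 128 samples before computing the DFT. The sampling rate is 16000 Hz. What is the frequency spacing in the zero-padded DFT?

Original DFT: N = 16, resolution = f_s/N = 16000/16 = 1000 Hz
Zero-padded DFT: N = 128, resolution = f_s/N = 16000/128 = 125 Hz
Zero-padding interpolates the spectrum (finer frequency grid)
but does NOT improve the true spectral resolution (ability to resolve close frequencies).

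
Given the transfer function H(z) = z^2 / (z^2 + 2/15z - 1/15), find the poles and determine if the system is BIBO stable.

Poles are roots of the denominator: z^2 + 2/15z - 1/15 = 0.
Quadratic formula: z = [-(2/15) +/- sqrt((2/15)^2 - 4*(-1/15))] / 2
Discriminant = 4/225 + 4/15 = 64/225; sqrt = 8/15.
z = (-2/15 +/- 8/15) / 2 => z = 1/5 or z = -1/3.
|p1| = 1/3, |p2| = 1/5.
For BIBO stability, all poles must lie inside the unit circle (|p| < 1).
System is STABLE since both |p| < 1.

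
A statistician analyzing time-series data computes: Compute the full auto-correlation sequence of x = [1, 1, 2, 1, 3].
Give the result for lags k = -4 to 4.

r_xx[k] = sum_m x[m]*x[m+k], indexed from 0, for k = -4 to 4:
  r_xx[-4] = x[4]*x[0] = 3
  r_xx[-3] = x[3]*x[0] + x[4]*x[1] = 4
  r_xx[-2] = x[2]*x[0] + x[3]*x[1] + x[4]*x[2] = 9
  r_xx[-1] = x[1]*x[0] + x[2]*x[1] + x[3]*x[2] + x[4]*x[3] = 8
  r_xx[0] = x[0]*x[0] + x[1]*x[1] + x[2]*x[2] + x[3]*x[3] + x[4]*x[4] = 16
  r_xx[1] = x[0]*x[1] + x[1]*x[2] + x[2]*x[3] + x[3]*x[4] = 8
  r_xx[2] = x[0]*x[2] + x[1]*x[3] + x[2]*x[4] = 9
  r_xx[3] = x[0]*x[3] + x[1]*x[4] = 4
  r_xx[4] = x[0]*x[4] = 3
r_xx = [3, 4, 9, 8, 16, 8, 9, 4, 3]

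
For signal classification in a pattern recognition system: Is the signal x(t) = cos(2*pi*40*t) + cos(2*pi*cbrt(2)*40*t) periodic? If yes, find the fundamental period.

f1 = 40 Hz, f2 = 40*cbrt(2) Hz
Ratio f2/f1 = cbrt(2), which is irrational.
Since the frequency ratio is irrational, no common period exists.
The signal is not periodic.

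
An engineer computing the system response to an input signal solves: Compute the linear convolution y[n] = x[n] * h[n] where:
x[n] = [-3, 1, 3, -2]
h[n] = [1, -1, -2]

y[n] = sum_k x[k]*h[n-k]. Output length = len(x) + len(h) - 1 = 4 + 3 - 1 = 6.
y[0] = -3*1 = -3
y[1] = 1*1 + -3*-1 = 4
y[2] = 3*1 + 1*-1 + -3*-2 = 8
y[3] = -2*1 + 3*-1 + 1*-2 = -7
y[4] = -2*-1 + 3*-2 = -4
y[5] = -2*-2 = 4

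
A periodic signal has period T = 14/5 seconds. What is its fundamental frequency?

The fundamental frequency is the reciprocal of the period.
f = 1/T = 1/(14/5) = 5/14 Hz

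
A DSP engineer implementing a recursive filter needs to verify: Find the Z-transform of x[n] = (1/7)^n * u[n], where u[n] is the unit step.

The Z-transform of a^n * u[n] is z/(z-a) for |z| > |a|.
Here a = 1/7, so X(z) = z/(z - (1/7)) = 7z/(7z - 1)
ROC: |z| > 1/7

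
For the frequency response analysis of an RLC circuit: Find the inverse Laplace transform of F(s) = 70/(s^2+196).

Standard pair: w/(s^2+w^2) <-> sin(wt)*u(t)
Recognize w^2 = 196, so w = 14; numerator 70 = 5*14.
f(t) = 5*sin(14t)*u(t)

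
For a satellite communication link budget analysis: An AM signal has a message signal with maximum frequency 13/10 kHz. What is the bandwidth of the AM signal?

In AM (double-sideband), the bandwidth is twice the message frequency.
BW = 2 * f_m = 2 * 13/10 kHz = 13/5 kHz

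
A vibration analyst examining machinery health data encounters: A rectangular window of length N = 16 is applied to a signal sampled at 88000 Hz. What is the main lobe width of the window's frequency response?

For a rectangular window of length N,
the main lobe width in frequency is 2*f_s/N.
= 2*88000/16 = 11000 Hz
This determines the minimum frequency separation for resolving two sinusoids.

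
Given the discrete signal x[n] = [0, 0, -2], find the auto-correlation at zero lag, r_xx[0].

The auto-correlation at zero lag r_xx[0] equals the signal energy.
r_xx[0] = sum of x[n]^2 = 0^2 + 0^2 + (-2)^2
= 0 + 0 + 4 = 4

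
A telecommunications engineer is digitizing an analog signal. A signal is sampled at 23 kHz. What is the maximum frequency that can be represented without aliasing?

The maximum frequency that can be represented without aliasing
is the Nyquist frequency: f_max = f_s / 2 = 23 kHz / 2 = 23/2 kHz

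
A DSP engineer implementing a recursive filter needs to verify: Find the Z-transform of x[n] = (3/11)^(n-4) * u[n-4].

Time-shifting property: if X(z) = Z{x[n]}, then Z{x[n-d]} = z^(-d) * X(z)
X(z) = z/(z - 3/11) for x[n] = (3/11)^n * u[n]
Z{x[n-4]} = z^(-4) * z/(z - 3/11) = z^(-3)/(z - 3/11)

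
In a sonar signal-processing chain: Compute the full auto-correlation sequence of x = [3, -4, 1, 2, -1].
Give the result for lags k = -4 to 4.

r_xx[k] = sum_m x[m]*x[m+k], indexed from 0, for k = -4 to 4:
  r_xx[-4] = x[4]*x[0] = -3
  r_xx[-3] = x[3]*x[0] + x[4]*x[1] = 10
  r_xx[-2] = x[2]*x[0] + x[3]*x[1] + x[4]*x[2] = -6
  r_xx[-1] = x[1]*x[0] + x[2]*x[1] + x[3]*x[2] + x[4]*x[3] = -16
  r_xx[0] = x[0]*x[0] + x[1]*x[1] + x[2]*x[2] + x[3]*x[3] + x[4]*x[4] = 31
  r_xx[1] = x[0]*x[1] + x[1]*x[2] + x[2]*x[3] + x[3]*x[4] = -16
  r_xx[2] = x[0]*x[2] + x[1]*x[3] + x[2]*x[4] = -6
  r_xx[3] = x[0]*x[3] + x[1]*x[4] = 10
  r_xx[4] = x[0]*x[4] = -3
r_xx = [-3, 10, -6, -16, 31, -16, -6, 10, -3]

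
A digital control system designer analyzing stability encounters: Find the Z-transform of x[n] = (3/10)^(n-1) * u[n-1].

Time-shifting property: if X(z) = Z{x[n]}, then Z{x[n-d]} = z^(-d) * X(z)
X(z) = z/(z - 3/10) for x[n] = (3/10)^n * u[n]
Z{x[n-1]} = z^(-1) * z/(z - 3/10) = 1/(z - 3/10)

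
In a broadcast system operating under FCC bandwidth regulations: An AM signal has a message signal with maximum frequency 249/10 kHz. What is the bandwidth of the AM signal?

In AM (double-sideband), the bandwidth is twice the message frequency.
BW = 2 * f_m = 2 * 249/10 kHz = 249/5 kHz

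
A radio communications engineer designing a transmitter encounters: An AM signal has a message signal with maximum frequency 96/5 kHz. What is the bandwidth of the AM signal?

In AM (double-sideband), the bandwidth is twice the message frequency.
BW = 2 * f_m = 2 * 96/5 kHz = 192/5 kHz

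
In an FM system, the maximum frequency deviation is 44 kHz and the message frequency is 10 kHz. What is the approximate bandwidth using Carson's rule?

Carson's rule: BW = 2*(delta_f + f_m)
= 2*(44 + 10) kHz = 108 kHz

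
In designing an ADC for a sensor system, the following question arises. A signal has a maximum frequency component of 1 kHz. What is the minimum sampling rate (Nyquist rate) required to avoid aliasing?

By the Nyquist-Shannon sampling theorem,
the minimum sampling rate (Nyquist rate) must be at least 2 * f_max.
Nyquist rate = 2 * 1 kHz = 2 kHz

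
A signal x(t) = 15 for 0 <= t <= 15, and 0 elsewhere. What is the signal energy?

Energy = integral of |x(t)|^2 dt over the signal duration
= 15^2 * 15 = 225 * 15 = 3375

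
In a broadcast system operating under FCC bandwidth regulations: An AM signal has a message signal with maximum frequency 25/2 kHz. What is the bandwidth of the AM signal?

In AM (double-sideband), the bandwidth is twice the message frequency.
BW = 2 * f_m = 2 * 25/2 kHz = 25 kHz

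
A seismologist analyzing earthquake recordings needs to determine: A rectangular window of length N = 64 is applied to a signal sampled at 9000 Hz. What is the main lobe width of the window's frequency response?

For a rectangular window of length N,
the main lobe width in frequency is 2*f_s/N.
= 2*9000/64 = 1125/4 Hz
This determines the minimum frequency separation for resolving two sinusoids.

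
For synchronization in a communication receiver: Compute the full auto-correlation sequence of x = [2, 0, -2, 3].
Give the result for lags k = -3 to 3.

r_xx[k] = sum_m x[m]*x[m+k], indexed from 0, for k = -3 to 3:
  r_xx[-3] = x[3]*x[0] = 6
  r_xx[-2] = x[2]*x[0] + x[3]*x[1] = -4
  r_xx[-1] = x[1]*x[0] + x[2]*x[1] + x[3]*x[2] = -6
  r_xx[0] = x[0]*x[0] + x[1]*x[1] + x[2]*x[2] + x[3]*x[3] = 17
  r_xx[1] = x[0]*x[1] + x[1]*x[2] + x[2]*x[3] = -6
  r_xx[2] = x[0]*x[2] + x[1]*x[3] = -4
  r_xx[3] = x[0]*x[3] = 6
r_xx = [6, -4, -6, 17, -6, -4, 6]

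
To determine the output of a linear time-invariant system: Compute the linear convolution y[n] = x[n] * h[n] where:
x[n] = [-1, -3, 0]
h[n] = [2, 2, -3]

y[n] = sum_k x[k]*h[n-k]. Output length = len(x) + len(h) - 1 = 3 + 3 - 1 = 5.
y[0] = -1*2 = -2
y[1] = -3*2 + -1*2 = -8
y[2] = 0*2 + -3*2 + -1*-3 = -3
y[3] = 0*2 + -3*-3 = 9
y[4] = 0*-3 = 0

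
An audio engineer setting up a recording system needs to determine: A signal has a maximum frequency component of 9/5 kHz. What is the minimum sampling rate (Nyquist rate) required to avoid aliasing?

By the Nyquist-Shannon sampling theorem,
the minimum sampling rate (Nyquist rate) must be at least 2 * f_max.
Nyquist rate = 2 * 9/5 kHz = 18/5 kHz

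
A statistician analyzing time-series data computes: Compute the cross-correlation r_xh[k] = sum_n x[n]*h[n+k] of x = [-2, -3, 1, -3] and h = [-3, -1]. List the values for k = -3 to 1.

Both sequences indexed from 0 and zero outside their support.
Lags with overlap: k = -3 to 1.
  r_xh[-3] = x[3]*h[0] = 9
  r_xh[-2] = x[2]*h[0] + x[3]*h[1] = 0
  r_xh[-1] = x[1]*h[0] + x[2]*h[1] = 8
  r_xh[0] = x[0]*h[0] + x[1]*h[1] = 9
  r_xh[1] = x[0]*h[1] = 2
r_xh = [9, 0, 8, 9, 2] (for k = -3, ..., 1)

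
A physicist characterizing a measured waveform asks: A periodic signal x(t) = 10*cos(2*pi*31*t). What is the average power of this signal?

Average power of A*cos(wt) is A^2/2.
P = 10^2 / 2 = 100/2 = 50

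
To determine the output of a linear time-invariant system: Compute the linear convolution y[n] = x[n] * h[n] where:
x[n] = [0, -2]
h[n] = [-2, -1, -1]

y[n] = sum_k x[k]*h[n-k]. Output length = len(x) + len(h) - 1 = 2 + 3 - 1 = 4.
y[0] = 0*-2 = 0
y[1] = -2*-2 + 0*-1 = 4
y[2] = -2*-1 + 0*-1 = 2
y[3] = -2*-1 = 2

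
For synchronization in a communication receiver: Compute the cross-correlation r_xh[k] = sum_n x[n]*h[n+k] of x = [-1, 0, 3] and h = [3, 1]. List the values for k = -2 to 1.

Both sequences indexed from 0 and zero outside their support.
Lags with overlap: k = -2 to 1.
  r_xh[-2] = x[2]*h[0] = 9
  r_xh[-1] = x[1]*h[0] + x[2]*h[1] = 3
  r_xh[0] = x[0]*h[0] + x[1]*h[1] = -3
  r_xh[1] = x[0]*h[1] = -1
r_xh = [9, 3, -3, -1] (for k = -2, ..., 1)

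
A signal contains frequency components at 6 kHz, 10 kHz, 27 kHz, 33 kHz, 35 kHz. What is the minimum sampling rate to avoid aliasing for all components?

The highest frequency component is f_max = 35 kHz.
Nyquist rate = 2 * f_max = 2 * 35 kHz = 70 kHz.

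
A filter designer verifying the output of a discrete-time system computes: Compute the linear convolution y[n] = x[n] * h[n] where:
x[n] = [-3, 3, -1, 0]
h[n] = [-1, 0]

y[n] = sum_k x[k]*h[n-k]. Output length = len(x) + len(h) - 1 = 4 + 2 - 1 = 5.
y[0] = -3*-1 = 3
y[1] = 3*-1 + -3*0 = -3
y[2] = -1*-1 + 3*0 = 1
y[3] = 0*-1 + -1*0 = 0
y[4] = 0*0 = 0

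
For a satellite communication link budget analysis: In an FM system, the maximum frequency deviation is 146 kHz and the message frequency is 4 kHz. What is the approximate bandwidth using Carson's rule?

Carson's rule: BW = 2*(delta_f + f_m)
= 2*(146 + 4) kHz = 300 kHz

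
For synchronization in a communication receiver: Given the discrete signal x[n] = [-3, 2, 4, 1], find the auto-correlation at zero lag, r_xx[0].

The auto-correlation at zero lag r_xx[0] equals the signal energy.
r_xx[0] = sum of x[n]^2 = (-3)^2 + 2^2 + 4^2 + 1^2
= 9 + 4 + 16 + 1 = 30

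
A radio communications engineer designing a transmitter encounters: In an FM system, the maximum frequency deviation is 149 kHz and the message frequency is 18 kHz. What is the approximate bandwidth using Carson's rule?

Carson's rule: BW = 2*(delta_f + f_m)
= 2*(149 + 18) kHz = 334 kHz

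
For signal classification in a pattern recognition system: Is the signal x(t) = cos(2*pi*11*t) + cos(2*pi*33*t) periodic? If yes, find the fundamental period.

f1 = 11 Hz, f2 = 33 Hz
Period T1 = 1/11, T2 = 1/33
Ratio T1/T2 = 33/11, which is rational.
The signal is periodic with fundamental period T = 1/GCD(11,33) = 1/11 s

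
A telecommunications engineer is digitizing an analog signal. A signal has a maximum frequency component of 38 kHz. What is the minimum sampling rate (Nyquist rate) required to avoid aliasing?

By the Nyquist-Shannon sampling theorem,
the minimum sampling rate (Nyquist rate) must be at least 2 * f_max.
Nyquist rate = 2 * 38 kHz = 76 kHz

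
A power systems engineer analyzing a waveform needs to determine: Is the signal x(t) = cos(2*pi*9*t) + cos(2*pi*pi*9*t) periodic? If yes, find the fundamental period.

f1 = 9 Hz, f2 = 9*pi Hz
Ratio f2/f1 = pi, which is irrational.
Since the frequency ratio is irrational, no common period exists.
The signal is not periodic.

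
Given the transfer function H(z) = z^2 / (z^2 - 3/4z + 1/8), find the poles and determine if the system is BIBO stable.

Poles are roots of the denominator: z^2 - 3/4z + 1/8 = 0.
Quadratic formula: z = [-(-3/4) +/- sqrt((-3/4)^2 - 4*(1/8))] / 2
Discriminant = 9/16 - 1/2 = 1/16; sqrt = 1/4.
z = (3/4 +/- 1/4) / 2 => z = 1/2 or z = 1/4.
|p1| = 1/4, |p2| = 1/2.
For BIBO stability, all poles must lie inside the unit circle (|p| < 1).
System is STABLE since both |p| < 1.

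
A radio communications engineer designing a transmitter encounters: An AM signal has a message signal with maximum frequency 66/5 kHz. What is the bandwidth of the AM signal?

In AM (double-sideband), the bandwidth is twice the message frequency.
BW = 2 * f_m = 2 * 66/5 kHz = 132/5 kHz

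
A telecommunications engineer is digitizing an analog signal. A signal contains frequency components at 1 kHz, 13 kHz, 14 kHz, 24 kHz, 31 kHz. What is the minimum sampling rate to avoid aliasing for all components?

The highest frequency component is f_max = 31 kHz.
Nyquist rate = 2 * f_max = 2 * 31 kHz = 62 kHz.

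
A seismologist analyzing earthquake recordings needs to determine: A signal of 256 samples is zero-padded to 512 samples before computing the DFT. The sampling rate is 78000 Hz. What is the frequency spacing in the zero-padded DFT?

Original DFT: N = 256, resolution = f_s/N = 78000/256 = 4875/16 Hz
Zero-padded DFT: N = 512, resolution = f_s/N = 78000/512 = 4875/32 Hz
Zero-padding interpolates the spectrum (finer frequency grid)
but does NOT improve the true spectral resolution (ability to resolve close frequencies).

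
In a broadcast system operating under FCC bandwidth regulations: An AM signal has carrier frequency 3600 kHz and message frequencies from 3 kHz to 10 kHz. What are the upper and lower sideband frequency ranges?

Upper sideband (USB) = fc + [fm_low, fm_high] = 3600 + [3, 10] = [3603, 3610] kHz
Lower sideband (LSB) = fc - [fm_high, fm_low] = 3600 - [10, 3] = [3590, 3597] kHz
Total occupied spectrum: 3590 kHz to 3610 kHz (plus carrier at 3600 kHz)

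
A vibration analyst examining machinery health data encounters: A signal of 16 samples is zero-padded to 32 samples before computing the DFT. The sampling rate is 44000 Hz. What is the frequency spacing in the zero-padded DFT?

Original DFT: N = 16, resolution = f_s/N = 44000/16 = 2750 Hz
Zero-padded DFT: N = 32, resolution = f_s/N = 44000/32 = 1375 Hz
Zero-padding interpolates the spectrum (finer frequency grid)
but does NOT improve the true spectral resolution (ability to resolve close frequencies).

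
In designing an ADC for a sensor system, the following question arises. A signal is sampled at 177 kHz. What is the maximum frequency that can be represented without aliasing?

The maximum frequency that can be represented without aliasing
is the Nyquist frequency: f_max = f_s / 2 = 177 kHz / 2 = 177/2 kHz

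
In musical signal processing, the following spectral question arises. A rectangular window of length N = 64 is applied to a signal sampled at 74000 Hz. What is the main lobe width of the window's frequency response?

For a rectangular window of length N,
the main lobe width in frequency is 2*f_s/N.
= 2*74000/64 = 4625/2 Hz
This determines the minimum frequency separation for resolving two sinusoids.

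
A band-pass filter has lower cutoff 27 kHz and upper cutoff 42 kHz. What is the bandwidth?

Bandwidth = f_high - f_low
= 42 kHz - 27 kHz = 15 kHz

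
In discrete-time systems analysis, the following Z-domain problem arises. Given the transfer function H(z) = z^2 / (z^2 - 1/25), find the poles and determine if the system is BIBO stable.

Poles are roots of the denominator: z^2 - 1/25 = 0.
Quadratic formula: z = [-(0) +/- sqrt((0)^2 - 4*(-1/25))] / 2
Discriminant = 0 + 4/25 = 4/25; sqrt = 2/5.
z = (0 +/- 2/5) / 2 => z = 1/5 or z = -1/5.
|p1| = 1/5, |p2| = 1/5.
For BIBO stability, all poles must lie inside the unit circle (|p| < 1).
System is STABLE since both |p| < 1.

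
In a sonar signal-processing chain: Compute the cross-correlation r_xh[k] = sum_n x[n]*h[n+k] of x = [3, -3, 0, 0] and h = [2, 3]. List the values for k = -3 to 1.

Both sequences indexed from 0 and zero outside their support.
Lags with overlap: k = -3 to 1.
  r_xh[-3] = x[3]*h[0] = 0
  r_xh[-2] = x[2]*h[0] + x[3]*h[1] = 0
  r_xh[-1] = x[1]*h[0] + x[2]*h[1] = -6
  r_xh[0] = x[0]*h[0] + x[1]*h[1] = -3
  r_xh[1] = x[0]*h[1] = 9
r_xh = [0, 0, -6, -3, 9] (for k = -3, ..., 1)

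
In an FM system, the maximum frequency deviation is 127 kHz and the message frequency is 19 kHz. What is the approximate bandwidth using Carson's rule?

Carson's rule: BW = 2*(delta_f + f_m)
= 2*(127 + 19) kHz = 292 kHz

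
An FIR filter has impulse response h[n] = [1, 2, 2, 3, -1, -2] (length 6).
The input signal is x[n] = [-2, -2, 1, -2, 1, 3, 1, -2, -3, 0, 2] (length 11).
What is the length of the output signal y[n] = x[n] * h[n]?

For linear convolution, the output length is:
len(y) = len(x) + len(h) - 1 = 11 + 6 - 1 = 16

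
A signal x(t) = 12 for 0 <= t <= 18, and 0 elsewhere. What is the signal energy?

Energy = integral of |x(t)|^2 dt over the signal duration
= 12^2 * 18 = 144 * 18 = 2592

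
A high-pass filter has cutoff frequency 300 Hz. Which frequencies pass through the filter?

A high-pass filter passes all frequencies above the cutoff frequency 300 Hz and attenuates lower frequencies.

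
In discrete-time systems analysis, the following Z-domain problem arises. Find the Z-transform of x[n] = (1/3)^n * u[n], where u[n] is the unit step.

The Z-transform of a^n * u[n] is z/(z-a) for |z| > |a|.
Here a = 1/3, so X(z) = z/(z - (1/3)) = 3z/(3z - 1)
ROC: |z| > 1/3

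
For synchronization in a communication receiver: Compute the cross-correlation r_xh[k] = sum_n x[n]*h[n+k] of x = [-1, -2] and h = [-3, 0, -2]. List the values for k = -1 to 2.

Both sequences indexed from 0 and zero outside their support.
Lags with overlap: k = -1 to 2.
  r_xh[-1] = x[1]*h[0] = 6
  r_xh[0] = x[0]*h[0] + x[1]*h[1] = 3
  r_xh[1] = x[0]*h[1] + x[1]*h[2] = 4
  r_xh[2] = x[0]*h[2] = 2
r_xh = [6, 3, 4, 2] (for k = -1, ..., 2)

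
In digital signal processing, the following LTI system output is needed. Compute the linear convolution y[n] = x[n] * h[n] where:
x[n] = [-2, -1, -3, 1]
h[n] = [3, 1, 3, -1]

y[n] = sum_k x[k]*h[n-k]. Output length = len(x) + len(h) - 1 = 4 + 4 - 1 = 7.
y[0] = -2*3 = -6
y[1] = -1*3 + -2*1 = -5
y[2] = -3*3 + -1*1 + -2*3 = -16
y[3] = 1*3 + -3*1 + -1*3 + -2*-1 = -1
y[4] = 1*1 + -3*3 + -1*-1 = -7
y[5] = 1*3 + -3*-1 = 6
y[6] = 1*-1 = -1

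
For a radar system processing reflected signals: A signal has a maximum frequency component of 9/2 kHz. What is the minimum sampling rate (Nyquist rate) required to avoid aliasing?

By the Nyquist-Shannon sampling theorem,
the minimum sampling rate (Nyquist rate) must be at least 2 * f_max.
Nyquist rate = 2 * 9/2 kHz = 9 kHz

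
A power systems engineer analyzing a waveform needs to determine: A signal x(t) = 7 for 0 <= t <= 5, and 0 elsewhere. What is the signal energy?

Energy = integral of |x(t)|^2 dt over the signal duration
= 7^2 * 5 = 49 * 5 = 245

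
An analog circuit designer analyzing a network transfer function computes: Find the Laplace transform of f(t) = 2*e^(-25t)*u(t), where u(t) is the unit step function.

Standard Laplace transform pair:
e^(-at)*u(t) <-> 1/(s+a)
With a = 25: L{2*e^(-25t)*u(t)} = 2/(s+25), ROC: Re(s) > -25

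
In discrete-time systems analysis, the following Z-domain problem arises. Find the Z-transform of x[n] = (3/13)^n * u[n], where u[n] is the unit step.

The Z-transform of a^n * u[n] is z/(z-a) for |z| > |a|.
Here a = 3/13, so X(z) = z/(z - (3/13)) = 13z/(13z - 3)
ROC: |z| > 3/13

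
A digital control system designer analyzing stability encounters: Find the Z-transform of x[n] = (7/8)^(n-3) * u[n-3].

Time-shifting property: if X(z) = Z{x[n]}, then Z{x[n-d]} = z^(-d) * X(z)
X(z) = z/(z - 7/8) for x[n] = (7/8)^n * u[n]
Z{x[n-3]} = z^(-3) * z/(z - 7/8) = z^(-2)/(z - 7/8)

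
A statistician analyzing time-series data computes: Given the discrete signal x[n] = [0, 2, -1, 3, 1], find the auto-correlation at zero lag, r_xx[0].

The auto-correlation at zero lag r_xx[0] equals the signal energy.
r_xx[0] = sum of x[n]^2 = 0^2 + 2^2 + (-1)^2 + 3^2 + 1^2
= 0 + 4 + 1 + 9 + 1 = 15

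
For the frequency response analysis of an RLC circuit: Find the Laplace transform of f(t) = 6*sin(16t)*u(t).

Standard pair: sin(wt)*u(t) <-> w/(s^2+w^2)
With w = 16: L{6*sin(16t)*u(t)} = 96/(s^2+256)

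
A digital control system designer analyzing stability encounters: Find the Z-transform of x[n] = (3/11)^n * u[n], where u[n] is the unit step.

The Z-transform of a^n * u[n] is z/(z-a) for |z| > |a|.
Here a = 3/11, so X(z) = z/(z - (3/11)) = 11z/(11z - 3)
ROC: |z| > 3/11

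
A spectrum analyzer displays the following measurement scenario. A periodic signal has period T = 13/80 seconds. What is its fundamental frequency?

The fundamental frequency is the reciprocal of the period.
f = 1/T = 1/(13/80) = 80/13 Hz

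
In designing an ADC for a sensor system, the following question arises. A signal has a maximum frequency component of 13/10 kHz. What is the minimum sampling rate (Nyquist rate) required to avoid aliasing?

By the Nyquist-Shannon sampling theorem,
the minimum sampling rate (Nyquist rate) must be at least 2 * f_max.
Nyquist rate = 2 * 13/10 kHz = 13/5 kHz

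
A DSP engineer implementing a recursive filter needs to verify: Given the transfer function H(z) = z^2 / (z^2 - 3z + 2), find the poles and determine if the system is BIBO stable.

Poles are roots of the denominator: z^2 - 3z + 2 = 0.
Quadratic formula: z = [-(-3) +/- sqrt((-3)^2 - 4*(2))] / 2
Discriminant = 9 - 8 = 1; sqrt = 1.
z = (3 +/- 1) / 2 => z = 2 or z = 1.
|p1| = 1, |p2| = 2.
For BIBO stability, all poles must lie inside the unit circle (|p| < 1).
System is UNSTABLE since at least one |p| >= 1.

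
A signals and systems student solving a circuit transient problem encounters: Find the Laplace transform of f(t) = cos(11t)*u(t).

Standard pair: cos(wt)*u(t) <-> s/(s^2+w^2)
With w = 11: L{cos(11t)*u(t)} = s/(s^2+121)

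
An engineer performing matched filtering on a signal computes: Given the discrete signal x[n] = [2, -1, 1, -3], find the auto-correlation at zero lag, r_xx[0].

The auto-correlation at zero lag r_xx[0] equals the signal energy.
r_xx[0] = sum of x[n]^2 = 2^2 + (-1)^2 + 1^2 + (-3)^2
= 4 + 1 + 1 + 9 = 15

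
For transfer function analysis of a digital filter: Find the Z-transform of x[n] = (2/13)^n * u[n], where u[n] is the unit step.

The Z-transform of a^n * u[n] is z/(z-a) for |z| > |a|.
Here a = 2/13, so X(z) = z/(z - (2/13)) = 13z/(13z - 2)
ROC: |z| > 2/13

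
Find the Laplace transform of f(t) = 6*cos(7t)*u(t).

Standard pair: cos(wt)*u(t) <-> s/(s^2+w^2)
With w = 7: L{6*cos(7t)*u(t)} = 6s/(s^2+49)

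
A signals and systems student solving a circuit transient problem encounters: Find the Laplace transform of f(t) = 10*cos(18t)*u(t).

Standard pair: cos(wt)*u(t) <-> s/(s^2+w^2)
With w = 18: L{10*cos(18t)*u(t)} = 10s/(s^2+324)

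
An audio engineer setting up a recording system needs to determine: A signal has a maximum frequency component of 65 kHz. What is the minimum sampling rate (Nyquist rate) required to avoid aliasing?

By the Nyquist-Shannon sampling theorem,
the minimum sampling rate (Nyquist rate) must be at least 2 * f_max.
Nyquist rate = 2 * 65 kHz = 130 kHz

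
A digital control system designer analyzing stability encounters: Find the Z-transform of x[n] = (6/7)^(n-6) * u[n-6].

Time-shifting property: if X(z) = Z{x[n]}, then Z{x[n-d]} = z^(-d) * X(z)
X(z) = z/(z - 6/7) for x[n] = (6/7)^n * u[n]
Z{x[n-6]} = z^(-6) * z/(z - 6/7) = z^(-5)/(z - 6/7)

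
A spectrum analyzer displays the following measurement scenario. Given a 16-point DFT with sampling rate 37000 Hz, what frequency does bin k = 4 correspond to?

The frequency of DFT bin k is: f_k = k * f_s / N
f_4 = 4 * 37000 / 16 = 9250 Hz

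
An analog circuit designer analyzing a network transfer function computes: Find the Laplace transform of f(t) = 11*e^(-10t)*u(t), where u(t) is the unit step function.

Standard Laplace transform pair:
e^(-at)*u(t) <-> 1/(s+a)
With a = 10: L{11*e^(-10t)*u(t)} = 11/(s+10), ROC: Re(s) > -10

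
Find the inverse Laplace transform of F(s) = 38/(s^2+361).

Standard pair: w/(s^2+w^2) <-> sin(wt)*u(t)
Recognize w^2 = 361, so w = 19; numerator 38 = 2*19.
f(t) = 2*sin(19t)*u(t)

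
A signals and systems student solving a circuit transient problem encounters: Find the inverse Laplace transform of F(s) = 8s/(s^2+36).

Standard pair: s/(s^2+w^2) <-> cos(wt)*u(t)
With k=8, w=6: f(t) = 8*cos(6t)*u(t)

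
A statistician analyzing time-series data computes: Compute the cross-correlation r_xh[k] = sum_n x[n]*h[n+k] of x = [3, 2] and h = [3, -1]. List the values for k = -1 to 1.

Both sequences indexed from 0 and zero outside their support.
Lags with overlap: k = -1 to 1.
  r_xh[-1] = x[1]*h[0] = 6
  r_xh[0] = x[0]*h[0] + x[1]*h[1] = 7
  r_xh[1] = x[0]*h[1] = -3
r_xh = [6, 7, -3] (for k = -1, ..., 1)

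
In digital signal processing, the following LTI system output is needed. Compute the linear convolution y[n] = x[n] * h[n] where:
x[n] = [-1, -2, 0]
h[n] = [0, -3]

y[n] = sum_k x[k]*h[n-k]. Output length = len(x) + len(h) - 1 = 3 + 2 - 1 = 4.
y[0] = -1*0 = 0
y[1] = -2*0 + -1*-3 = 3
y[2] = 0*0 + -2*-3 = 6
y[3] = 0*-3 = 0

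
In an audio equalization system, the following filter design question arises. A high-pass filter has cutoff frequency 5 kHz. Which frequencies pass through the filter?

A high-pass filter passes all frequencies above the cutoff frequency 5 kHz and attenuates lower frequencies.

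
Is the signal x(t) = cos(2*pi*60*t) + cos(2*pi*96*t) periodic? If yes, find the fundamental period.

f1 = 60 Hz, f2 = 96 Hz
Period T1 = 1/60, T2 = 1/96
Ratio T1/T2 = 96/60, which is rational.
The signal is periodic with fundamental period T = 1/GCD(60,96) = 1/12 s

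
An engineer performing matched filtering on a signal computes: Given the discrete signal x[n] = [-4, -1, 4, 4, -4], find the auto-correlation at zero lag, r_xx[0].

The auto-correlation at zero lag r_xx[0] equals the signal energy.
r_xx[0] = sum of x[n]^2 = (-4)^2 + (-1)^2 + 4^2 + 4^2 + (-4)^2
= 16 + 1 + 16 + 16 + 16 = 65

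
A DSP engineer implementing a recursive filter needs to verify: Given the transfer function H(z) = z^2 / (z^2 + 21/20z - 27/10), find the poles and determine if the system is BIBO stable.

Poles are roots of the denominator: z^2 + 21/20z - 27/10 = 0.
Quadratic formula: z = [-(21/20) +/- sqrt((21/20)^2 - 4*(-27/10))] / 2
Discriminant = 441/400 + 54/5 = 4761/400; sqrt = 69/20.
z = (-21/20 +/- 69/20) / 2 => z = 6/5 or z = -9/4.
|p1| = 9/4, |p2| = 6/5.
For BIBO stability, all poles must lie inside the unit circle (|p| < 1).
System is UNSTABLE since at least one |p| >= 1.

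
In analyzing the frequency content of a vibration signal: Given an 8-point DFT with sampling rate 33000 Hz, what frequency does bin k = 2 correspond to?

The frequency of DFT bin k is: f_k = k * f_s / N
f_2 = 2 * 33000 / 8 = 8250 Hz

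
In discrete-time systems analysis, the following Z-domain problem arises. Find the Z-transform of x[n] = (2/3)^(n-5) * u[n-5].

Time-shifting property: if X(z) = Z{x[n]}, then Z{x[n-d]} = z^(-d) * X(z)
X(z) = z/(z - 2/3) for x[n] = (2/3)^n * u[n]
Z{x[n-5]} = z^(-5) * z/(z - 2/3) = z^(-4)/(z - 2/3)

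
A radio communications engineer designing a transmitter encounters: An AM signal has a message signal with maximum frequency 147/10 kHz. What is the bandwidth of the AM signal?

In AM (double-sideband), the bandwidth is twice the message frequency.
BW = 2 * f_m = 2 * 147/10 kHz = 147/5 kHz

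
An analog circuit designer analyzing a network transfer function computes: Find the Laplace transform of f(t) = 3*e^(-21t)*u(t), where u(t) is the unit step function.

Standard Laplace transform pair:
e^(-at)*u(t) <-> 1/(s+a)
With a = 21: L{3*e^(-21t)*u(t)} = 3/(s+21), ROC: Re(s) > -21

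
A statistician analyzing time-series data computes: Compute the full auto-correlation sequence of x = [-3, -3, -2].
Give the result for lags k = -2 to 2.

r_xx[k] = sum_m x[m]*x[m+k], indexed from 0, for k = -2 to 2:
  r_xx[-2] = x[2]*x[0] = 6
  r_xx[-1] = x[1]*x[0] + x[2]*x[1] = 15
  r_xx[0] = x[0]*x[0] + x[1]*x[1] + x[2]*x[2] = 22
  r_xx[1] = x[0]*x[1] + x[1]*x[2] = 15
  r_xx[2] = x[0]*x[2] = 6
r_xx = [6, 15, 22, 15, 6]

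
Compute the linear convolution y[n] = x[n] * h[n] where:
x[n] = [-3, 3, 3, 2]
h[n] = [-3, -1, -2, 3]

y[n] = sum_k x[k]*h[n-k]. Output length = len(x) + len(h) - 1 = 4 + 4 - 1 = 7.
y[0] = -3*-3 = 9
y[1] = 3*-3 + -3*-1 = -6
y[2] = 3*-3 + 3*-1 + -3*-2 = -6
y[3] = 2*-3 + 3*-1 + 3*-2 + -3*3 = -24
y[4] = 2*-1 + 3*-2 + 3*3 = 1
y[5] = 2*-2 + 3*3 = 5
y[6] = 2*3 = 6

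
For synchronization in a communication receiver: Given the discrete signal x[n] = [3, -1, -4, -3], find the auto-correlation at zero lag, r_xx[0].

The auto-correlation at zero lag r_xx[0] equals the signal energy.
r_xx[0] = sum of x[n]^2 = 3^2 + (-1)^2 + (-4)^2 + (-3)^2
= 9 + 1 + 16 + 9 = 35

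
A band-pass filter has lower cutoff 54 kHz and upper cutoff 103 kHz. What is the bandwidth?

Bandwidth = f_high - f_low
= 103 kHz - 54 kHz = 49 kHz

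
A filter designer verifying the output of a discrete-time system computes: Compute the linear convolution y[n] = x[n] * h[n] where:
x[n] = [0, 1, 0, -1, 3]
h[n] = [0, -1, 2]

y[n] = sum_k x[k]*h[n-k]. Output length = len(x) + len(h) - 1 = 5 + 3 - 1 = 7.
y[0] = 0*0 = 0
y[1] = 1*0 + 0*-1 = 0
y[2] = 0*0 + 1*-1 + 0*2 = -1
y[3] = -1*0 + 0*-1 + 1*2 = 2
y[4] = 3*0 + -1*-1 + 0*2 = 1
y[5] = 3*-1 + -1*2 = -5
y[6] = 3*2 = 6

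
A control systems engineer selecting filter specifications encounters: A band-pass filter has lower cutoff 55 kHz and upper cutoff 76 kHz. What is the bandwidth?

Bandwidth = f_high - f_low
= 76 kHz - 55 kHz = 21 kHz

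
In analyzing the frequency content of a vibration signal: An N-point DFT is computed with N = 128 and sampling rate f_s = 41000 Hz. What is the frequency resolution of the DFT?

DFT frequency resolution = f_s / N
= 41000 / 128 = 5125/16 Hz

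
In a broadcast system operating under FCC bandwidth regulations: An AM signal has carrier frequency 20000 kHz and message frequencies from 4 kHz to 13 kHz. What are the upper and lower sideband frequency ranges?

Upper sideband (USB) = fc + [fm_low, fm_high] = 20000 + [4, 13] = [20004, 20013] kHz
Lower sideband (LSB) = fc - [fm_high, fm_low] = 20000 - [13, 4] = [19987, 19996] kHz
Total occupied spectrum: 19987 kHz to 20013 kHz (plus carrier at 20000 kHz)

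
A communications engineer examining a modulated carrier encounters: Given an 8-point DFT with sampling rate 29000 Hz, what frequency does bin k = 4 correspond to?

The frequency of DFT bin k is: f_k = k * f_s / N
f_4 = 4 * 29000 / 8 = 14500 Hz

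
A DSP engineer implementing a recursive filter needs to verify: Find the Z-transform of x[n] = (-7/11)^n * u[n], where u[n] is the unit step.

The Z-transform of a^n * u[n] is z/(z-a) for |z| > |a|.
Here a = -7/11, so X(z) = z/(z - (-7/11)) = 11z/(11z + 7)
ROC: |z| > 7/11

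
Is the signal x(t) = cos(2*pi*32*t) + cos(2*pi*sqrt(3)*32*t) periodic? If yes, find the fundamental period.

f1 = 32 Hz, f2 = 32*sqrt(3) Hz
Ratio f2/f1 = sqrt(3), which is irrational.
Since the frequency ratio is irrational, no common period exists.
The signal is not periodic.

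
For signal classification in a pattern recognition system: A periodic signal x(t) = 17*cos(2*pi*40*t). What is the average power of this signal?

Average power of A*cos(wt) is A^2/2.
P = 17^2 / 2 = 289/2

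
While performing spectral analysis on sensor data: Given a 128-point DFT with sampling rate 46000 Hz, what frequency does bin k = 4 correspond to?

The frequency of DFT bin k is: f_k = k * f_s / N
f_4 = 4 * 46000 / 128 = 2875/2 Hz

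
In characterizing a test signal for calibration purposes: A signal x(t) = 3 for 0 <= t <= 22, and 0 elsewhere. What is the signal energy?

Energy = integral of |x(t)|^2 dt over the signal duration
= 3^2 * 22 = 9 * 22 = 198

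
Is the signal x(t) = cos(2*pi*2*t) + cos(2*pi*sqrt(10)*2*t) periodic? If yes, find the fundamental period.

f1 = 2 Hz, f2 = 2*sqrt(10) Hz
Ratio f2/f1 = sqrt(10), which is irrational.
Since the frequency ratio is irrational, no common period exists.
The signal is not periodic.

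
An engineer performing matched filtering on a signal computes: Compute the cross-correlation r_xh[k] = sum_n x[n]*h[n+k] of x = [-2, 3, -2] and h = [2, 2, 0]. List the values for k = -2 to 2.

Both sequences indexed from 0 and zero outside their support.
Lags with overlap: k = -2 to 2.
  r_xh[-2] = x[2]*h[0] = -4
  r_xh[-1] = x[1]*h[0] + x[2]*h[1] = 2
  r_xh[0] = x[0]*h[0] + x[1]*h[1] + x[2]*h[2] = 2
  r_xh[1] = x[0]*h[1] + x[1]*h[2] = -4
  r_xh[2] = x[0]*h[2] = 0
r_xh = [-4, 2, 2, -4, 0] (for k = -2, ..., 2)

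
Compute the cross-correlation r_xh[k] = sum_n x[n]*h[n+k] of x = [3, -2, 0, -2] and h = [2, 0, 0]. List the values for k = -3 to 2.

Both sequences indexed from 0 and zero outside their support.
Lags with overlap: k = -3 to 2.
  r_xh[-3] = x[3]*h[0] = -4
  r_xh[-2] = x[2]*h[0] + x[3]*h[1] = 0
  r_xh[-1] = x[1]*h[0] + x[2]*h[1] + x[3]*h[2] = -4
  r_xh[0] = x[0]*h[0] + x[1]*h[1] + x[2]*h[2] = 6
  r_xh[1] = x[0]*h[1] + x[1]*h[2] = 0
  r_xh[2] = x[0]*h[2] = 0
r_xh = [-4, 0, -4, 6, 0, 0] (for k = -3, ..., 2)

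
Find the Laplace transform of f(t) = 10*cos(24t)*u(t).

Standard pair: cos(wt)*u(t) <-> s/(s^2+w^2)
With w = 24: L{10*cos(24t)*u(t)} = 10s/(s^2+576)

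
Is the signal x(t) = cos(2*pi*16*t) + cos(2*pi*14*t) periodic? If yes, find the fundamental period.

f1 = 16 Hz, f2 = 14 Hz
Period T1 = 1/16, T2 = 1/14
Ratio T1/T2 = 14/16, which is rational.
The signal is periodic with fundamental period T = 1/GCD(16,14) = 1/2 s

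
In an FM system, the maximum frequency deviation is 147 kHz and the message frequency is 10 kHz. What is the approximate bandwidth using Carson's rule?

Carson's rule: BW = 2*(delta_f + f_m)
= 2*(147 + 10) kHz = 314 kHz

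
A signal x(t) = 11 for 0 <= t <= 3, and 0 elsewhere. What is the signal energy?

Energy = integral of |x(t)|^2 dt over the signal duration
= 11^2 * 3 = 121 * 3 = 363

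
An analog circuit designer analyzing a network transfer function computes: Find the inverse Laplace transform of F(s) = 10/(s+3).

Standard pair: k/(s+a) <-> k*e^(-at)*u(t)
With k=10, a=3: f(t) = 10*e^(-3t)*u(t)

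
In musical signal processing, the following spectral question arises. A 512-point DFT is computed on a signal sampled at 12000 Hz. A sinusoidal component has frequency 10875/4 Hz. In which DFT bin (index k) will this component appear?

DFT frequency resolution = f_s/N = 12000/512 = 375/16 Hz
Bin index k = f_signal / resolution = 10875/4 / 375/16 = 116
The signal frequency 10875/4 Hz falls in DFT bin k = 116.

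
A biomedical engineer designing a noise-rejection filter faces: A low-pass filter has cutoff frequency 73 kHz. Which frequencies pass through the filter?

A low-pass filter passes all frequencies below the cutoff frequency 73 kHz and attenuates higher frequencies.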